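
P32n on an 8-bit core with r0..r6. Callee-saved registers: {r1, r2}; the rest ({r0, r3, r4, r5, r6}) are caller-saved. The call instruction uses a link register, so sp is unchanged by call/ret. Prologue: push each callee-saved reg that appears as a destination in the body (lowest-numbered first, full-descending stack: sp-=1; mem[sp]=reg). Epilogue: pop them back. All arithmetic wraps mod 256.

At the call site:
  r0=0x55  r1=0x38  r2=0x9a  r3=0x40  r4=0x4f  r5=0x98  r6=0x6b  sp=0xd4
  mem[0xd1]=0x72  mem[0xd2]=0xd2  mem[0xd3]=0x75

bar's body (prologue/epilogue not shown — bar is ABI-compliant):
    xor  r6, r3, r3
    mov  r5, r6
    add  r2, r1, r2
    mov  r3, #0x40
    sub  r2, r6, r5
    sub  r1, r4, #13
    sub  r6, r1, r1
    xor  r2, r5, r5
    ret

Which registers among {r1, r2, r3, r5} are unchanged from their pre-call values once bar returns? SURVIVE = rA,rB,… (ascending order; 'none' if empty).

prologue: push r1 → mem[0xd3]=0x38, sp=0xd3
prologue: push r2 → mem[0xd2]=0x9a, sp=0xd2
body[0] xor  r6, r3, r3 → r6=0x00
body[1] mov  r5, r6 → r5=0x00
body[2] add  r2, r1, r2 → r2=0xd2
body[3] mov  r3, #0x40 → r3=0x40
body[4] sub  r2, r6, r5 → r2=0x00
body[5] sub  r1, r4, #13 → r1=0x42
body[6] sub  r6, r1, r1 → r6=0x00
body[7] xor  r2, r5, r5 → r2=0x00
epilogue: pop r2=0x9a, sp=0xd3
epilogue: pop r1=0x38, sp=0xd4
r1: callee-saved, written=True
r2: callee-saved, written=True
r3: caller-saved, written=True
r5: caller-saved, written=True

SURVIVE = r1,r2,r3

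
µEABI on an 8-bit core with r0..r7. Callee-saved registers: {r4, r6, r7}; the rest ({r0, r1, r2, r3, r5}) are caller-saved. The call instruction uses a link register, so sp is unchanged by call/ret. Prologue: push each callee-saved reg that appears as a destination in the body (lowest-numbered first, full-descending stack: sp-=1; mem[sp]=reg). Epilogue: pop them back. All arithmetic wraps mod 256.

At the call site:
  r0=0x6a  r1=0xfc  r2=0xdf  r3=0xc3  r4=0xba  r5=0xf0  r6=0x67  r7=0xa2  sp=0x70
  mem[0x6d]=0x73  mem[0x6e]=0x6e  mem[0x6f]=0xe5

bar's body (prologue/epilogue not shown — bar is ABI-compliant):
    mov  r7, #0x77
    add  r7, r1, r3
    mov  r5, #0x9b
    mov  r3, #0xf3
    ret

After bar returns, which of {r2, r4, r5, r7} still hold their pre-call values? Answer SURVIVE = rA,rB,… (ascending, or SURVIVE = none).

SURVIVE = r2,r4,r7

prologue: push r7 -> mem[0x6f]=0xa2, sp=0x6f
body[0] mov  r7, #0x77 -> r7=0x77
body[1] add  r7, r1, r3 -> r7=0xbf
body[2] mov  r5, #0x9b -> r5=0x9b
body[3] mov  r3, #0xf3 -> r3=0xf3
epilogue: pop r7=0xa2, sp=0x70
r2: caller-saved, written=False
r4: callee-saved, written=False
r5: caller-saved, written=True
r7: callee-saved, written=True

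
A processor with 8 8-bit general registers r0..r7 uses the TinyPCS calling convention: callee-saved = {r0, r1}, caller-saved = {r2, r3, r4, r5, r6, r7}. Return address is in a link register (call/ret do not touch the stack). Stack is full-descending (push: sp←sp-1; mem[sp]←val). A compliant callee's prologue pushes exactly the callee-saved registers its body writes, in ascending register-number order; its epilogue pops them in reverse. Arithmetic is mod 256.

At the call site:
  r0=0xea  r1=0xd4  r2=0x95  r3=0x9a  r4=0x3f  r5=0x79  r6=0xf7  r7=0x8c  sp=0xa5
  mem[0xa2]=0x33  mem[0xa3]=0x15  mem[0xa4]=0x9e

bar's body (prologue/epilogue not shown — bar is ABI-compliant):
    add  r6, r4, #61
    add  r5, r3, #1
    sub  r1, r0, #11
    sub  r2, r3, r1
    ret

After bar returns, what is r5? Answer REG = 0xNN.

REG = 0x9b

prologue: push r1 -> mem[0xa4]=0xd4, sp=0xa4
body[0] add  r6, r4, #61 -> r6=0x7c
body[1] add  r5, r3, #1 -> r5=0x9b
body[2] sub  r1, r0, #11 -> r1=0xdf
body[3] sub  r2, r3, r1 -> r2=0xbb
epilogue: pop r1=0xd4, sp=0xa5
r5 is caller-saved -> body value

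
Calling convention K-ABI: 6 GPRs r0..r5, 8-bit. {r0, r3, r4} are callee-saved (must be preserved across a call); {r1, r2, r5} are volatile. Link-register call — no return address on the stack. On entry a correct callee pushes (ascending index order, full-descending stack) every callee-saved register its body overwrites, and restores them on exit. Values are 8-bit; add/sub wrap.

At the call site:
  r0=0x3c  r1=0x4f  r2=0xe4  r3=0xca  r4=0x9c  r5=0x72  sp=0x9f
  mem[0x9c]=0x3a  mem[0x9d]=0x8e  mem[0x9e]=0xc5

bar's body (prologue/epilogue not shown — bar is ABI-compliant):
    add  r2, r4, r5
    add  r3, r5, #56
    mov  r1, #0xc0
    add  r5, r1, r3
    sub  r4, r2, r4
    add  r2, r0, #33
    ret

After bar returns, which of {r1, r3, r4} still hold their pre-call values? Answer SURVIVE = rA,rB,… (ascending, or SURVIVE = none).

prologue: push r3 -> mem[0x9e]=0xca, sp=0x9e
prologue: push r4 -> mem[0x9d]=0x9c, sp=0x9d
body[0] add  r2, r4, r5 -> r2=0x0e
body[1] add  r3, r5, #56 -> r3=0xaa
body[2] mov  r1, #0xc0 -> r1=0xc0
body[3] add  r5, r1, r3 -> r5=0x6a
body[4] sub  r4, r2, r4 -> r4=0x72
body[5] add  r2, r0, #33 -> r2=0x5d
epilogue: pop r4=0x9c, sp=0x9e
epilogue: pop r3=0xca, sp=0x9f
r1: caller-saved, written=True
r3: callee-saved, written=True
r4: callee-saved, written=True

SURVIVE = r3,r4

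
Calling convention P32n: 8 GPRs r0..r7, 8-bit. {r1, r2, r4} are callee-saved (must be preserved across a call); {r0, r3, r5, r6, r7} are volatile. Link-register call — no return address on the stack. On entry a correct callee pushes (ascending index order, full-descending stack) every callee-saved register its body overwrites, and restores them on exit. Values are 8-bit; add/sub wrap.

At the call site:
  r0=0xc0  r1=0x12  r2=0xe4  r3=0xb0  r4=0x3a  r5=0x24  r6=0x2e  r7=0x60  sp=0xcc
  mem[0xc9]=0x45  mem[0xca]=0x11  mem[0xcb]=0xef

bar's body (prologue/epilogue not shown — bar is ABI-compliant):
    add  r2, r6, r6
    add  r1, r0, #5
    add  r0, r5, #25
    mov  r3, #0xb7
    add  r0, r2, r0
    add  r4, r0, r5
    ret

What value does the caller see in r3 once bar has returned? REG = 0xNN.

REG = 0xb7

prologue: push r1 -> mem[0xcb]=0x12, sp=0xcb
prologue: push r2 -> mem[0xca]=0xe4, sp=0xca
prologue: push r4 -> mem[0xc9]=0x3a, sp=0xc9
body[0] add  r2, r6, r6 -> r2=0x5c
body[1] add  r1, r0, #5 -> r1=0xc5
body[2] add  r0, r5, #25 -> r0=0x3d
body[3] mov  r3, #0xb7 -> r3=0xb7
body[4] add  r0, r2, r0 -> r0=0x99
body[5] add  r4, r0, r5 -> r4=0xbd
epilogue: pop r4=0x3a, sp=0xca
epilogue: pop r2=0xe4, sp=0xcb
epilogue: pop r1=0x12, sp=0xcc
r3 is caller-saved -> body value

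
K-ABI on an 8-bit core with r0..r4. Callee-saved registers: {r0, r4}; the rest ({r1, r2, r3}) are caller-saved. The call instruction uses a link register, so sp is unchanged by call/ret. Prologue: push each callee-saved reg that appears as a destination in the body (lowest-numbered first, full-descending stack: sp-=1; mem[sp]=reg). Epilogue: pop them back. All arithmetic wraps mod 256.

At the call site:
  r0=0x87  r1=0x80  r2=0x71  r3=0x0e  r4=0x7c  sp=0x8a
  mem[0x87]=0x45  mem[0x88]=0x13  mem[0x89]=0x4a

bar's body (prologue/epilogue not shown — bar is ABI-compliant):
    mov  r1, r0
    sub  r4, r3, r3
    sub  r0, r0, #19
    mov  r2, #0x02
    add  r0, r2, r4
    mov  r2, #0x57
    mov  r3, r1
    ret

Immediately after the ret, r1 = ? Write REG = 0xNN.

prologue: push r0 -> mem[0x89]=0x87, sp=0x89
prologue: push r4 -> mem[0x88]=0x7c, sp=0x88
body[0] mov  r1, r0 -> r1=0x87
body[1] sub  r4, r3, r3 -> r4=0x00
body[2] sub  r0, r0, #19 -> r0=0x74
body[3] mov  r2, #0x02 -> r2=0x02
body[4] add  r0, r2, r4 -> r0=0x02
body[5] mov  r2, #0x57 -> r2=0x57
body[6] mov  r3, r1 -> r3=0x87
epilogue: pop r4=0x7c, sp=0x89
epilogue: pop r0=0x87, sp=0x8a
r1 is caller-saved -> body value

REG = 0x87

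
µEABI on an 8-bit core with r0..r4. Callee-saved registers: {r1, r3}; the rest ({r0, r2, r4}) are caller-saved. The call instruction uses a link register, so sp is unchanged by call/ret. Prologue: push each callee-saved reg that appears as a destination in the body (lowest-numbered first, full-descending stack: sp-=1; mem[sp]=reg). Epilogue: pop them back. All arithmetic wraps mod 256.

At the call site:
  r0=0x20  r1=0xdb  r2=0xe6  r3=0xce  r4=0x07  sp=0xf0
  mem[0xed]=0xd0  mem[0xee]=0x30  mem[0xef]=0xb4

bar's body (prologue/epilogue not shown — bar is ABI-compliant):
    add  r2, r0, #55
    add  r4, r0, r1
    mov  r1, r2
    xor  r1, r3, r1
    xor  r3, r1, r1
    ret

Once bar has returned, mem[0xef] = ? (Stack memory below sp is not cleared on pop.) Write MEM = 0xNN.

prologue: push r1 → mem[0xef]=0xdb, sp=0xef
prologue: push r3 → mem[0xee]=0xce, sp=0xee
body[0] add  r2, r0, #55 → r2=0x57
body[1] add  r4, r0, r1 → r4=0xfb
body[2] mov  r1, r2 → r1=0x57
body[3] xor  r1, r3, r1 → r1=0x99
body[4] xor  r3, r1, r1 → r3=0x00
epilogue: pop r3=0xce, sp=0xef
epilogue: pop r1=0xdb, sp=0xf0
prologue pushed ['r1', 'r3'] at ['0xef', '0xee']

MEM = 0xdb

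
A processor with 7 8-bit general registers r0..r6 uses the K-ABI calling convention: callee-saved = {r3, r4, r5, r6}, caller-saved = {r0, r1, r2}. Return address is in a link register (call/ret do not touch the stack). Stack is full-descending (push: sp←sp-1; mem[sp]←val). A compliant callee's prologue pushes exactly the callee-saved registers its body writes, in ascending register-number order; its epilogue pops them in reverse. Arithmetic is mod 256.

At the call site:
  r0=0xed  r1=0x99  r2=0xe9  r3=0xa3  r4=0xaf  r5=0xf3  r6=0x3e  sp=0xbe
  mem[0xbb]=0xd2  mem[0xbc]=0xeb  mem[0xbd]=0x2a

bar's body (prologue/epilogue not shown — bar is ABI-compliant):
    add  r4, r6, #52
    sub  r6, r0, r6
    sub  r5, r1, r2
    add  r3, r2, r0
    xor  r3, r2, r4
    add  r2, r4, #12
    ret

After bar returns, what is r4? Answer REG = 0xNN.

prologue: push r3 → mem[0xbd]=0xa3, sp=0xbd
prologue: push r4 → mem[0xbc]=0xaf, sp=0xbc
prologue: push r5 → mem[0xbb]=0xf3, sp=0xbb
prologue: push r6 → mem[0xba]=0x3e, sp=0xba
body[0] add  r4, r6, #52 → r4=0x72
body[1] sub  r6, r0, r6 → r6=0xaf
body[2] sub  r5, r1, r2 → r5=0xb0
body[3] add  r3, r2, r0 → r3=0xd6
body[4] xor  r3, r2, r4 → r3=0x9b
body[5] add  r2, r4, #12 → r2=0x7e
epilogue: pop r6=0x3e, sp=0xbb
epilogue: pop r5=0xf3, sp=0xbc
epilogue: pop r4=0xaf, sp=0xbd
epilogue: pop r3=0xa3, sp=0xbe
r4 is callee-saved → restored

REG = 0xaf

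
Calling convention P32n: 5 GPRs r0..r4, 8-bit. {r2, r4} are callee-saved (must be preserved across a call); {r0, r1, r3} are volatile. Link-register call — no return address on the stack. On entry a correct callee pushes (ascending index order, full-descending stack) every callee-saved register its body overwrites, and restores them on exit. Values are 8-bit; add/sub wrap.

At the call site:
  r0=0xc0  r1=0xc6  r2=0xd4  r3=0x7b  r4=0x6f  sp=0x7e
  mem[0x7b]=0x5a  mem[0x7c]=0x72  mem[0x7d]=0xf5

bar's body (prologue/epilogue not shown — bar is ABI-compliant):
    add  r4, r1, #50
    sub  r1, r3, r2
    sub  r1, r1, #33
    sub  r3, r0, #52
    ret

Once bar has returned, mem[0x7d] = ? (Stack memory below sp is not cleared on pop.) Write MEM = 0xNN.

MEM = 0x6f

prologue: push r4 → mem[0x7d]=0x6f, sp=0x7d
body[0] add  r4, r1, #50 → r4=0xf8
body[1] sub  r1, r3, r2 → r1=0xa7
body[2] sub  r1, r1, #33 → r1=0x86
body[3] sub  r3, r0, #52 → r3=0x8c
epilogue: pop r4=0x6f, sp=0x7e
prologue pushed ['r4'] at ['0x7d']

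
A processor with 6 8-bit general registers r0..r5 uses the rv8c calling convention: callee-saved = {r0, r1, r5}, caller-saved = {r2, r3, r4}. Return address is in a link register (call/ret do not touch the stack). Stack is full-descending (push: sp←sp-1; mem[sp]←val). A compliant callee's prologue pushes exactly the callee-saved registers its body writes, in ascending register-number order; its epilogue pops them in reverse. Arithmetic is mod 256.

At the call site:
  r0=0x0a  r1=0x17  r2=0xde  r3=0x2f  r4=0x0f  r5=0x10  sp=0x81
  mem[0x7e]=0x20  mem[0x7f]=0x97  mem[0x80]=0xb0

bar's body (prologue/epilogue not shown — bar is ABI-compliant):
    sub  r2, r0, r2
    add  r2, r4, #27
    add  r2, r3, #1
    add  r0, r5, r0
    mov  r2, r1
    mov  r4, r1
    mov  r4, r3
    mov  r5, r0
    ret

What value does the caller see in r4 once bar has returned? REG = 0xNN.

REG = 0x2f

prologue: push r0 → mem[0x80]=0x0a, sp=0x80
prologue: push r5 → mem[0x7f]=0x10, sp=0x7f
body[0] sub  r2, r0, r2 → r2=0x2c
body[1] add  r2, r4, #27 → r2=0x2a
body[2] add  r2, r3, #1 → r2=0x30
body[3] add  r0, r5, r0 → r0=0x1a
body[4] mov  r2, r1 → r2=0x17
body[5] mov  r4, r1 → r4=0x17
body[6] mov  r4, r3 → r4=0x2f
body[7] mov  r5, r0 → r5=0x1a
epilogue: pop r5=0x10, sp=0x80
epilogue: pop r0=0x0a, sp=0x81
r4 is caller-saved → body value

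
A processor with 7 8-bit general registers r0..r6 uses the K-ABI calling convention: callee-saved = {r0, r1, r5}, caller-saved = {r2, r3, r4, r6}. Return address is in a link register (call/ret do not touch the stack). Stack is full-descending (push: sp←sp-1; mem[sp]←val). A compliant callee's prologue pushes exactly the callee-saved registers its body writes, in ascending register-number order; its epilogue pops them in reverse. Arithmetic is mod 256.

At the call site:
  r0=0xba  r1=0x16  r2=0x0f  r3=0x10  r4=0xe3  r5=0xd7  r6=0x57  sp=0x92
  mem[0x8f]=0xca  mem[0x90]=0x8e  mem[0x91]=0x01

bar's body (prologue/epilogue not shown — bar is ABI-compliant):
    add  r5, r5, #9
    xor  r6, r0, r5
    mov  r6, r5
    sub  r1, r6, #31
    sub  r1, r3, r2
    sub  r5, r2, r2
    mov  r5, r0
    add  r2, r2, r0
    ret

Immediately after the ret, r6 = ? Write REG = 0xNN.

prologue: push r1 -> mem[0x91]=0x16, sp=0x91
prologue: push r5 -> mem[0x90]=0xd7, sp=0x90
body[0] add  r5, r5, #9 -> r5=0xe0
body[1] xor  r6, r0, r5 -> r6=0x5a
body[2] mov  r6, r5 -> r6=0xe0
body[3] sub  r1, r6, #31 -> r1=0xc1
body[4] sub  r1, r3, r2 -> r1=0x01
body[5] sub  r5, r2, r2 -> r5=0x00
body[6] mov  r5, r0 -> r5=0xba
body[7] add  r2, r2, r0 -> r2=0xc9
epilogue: pop r5=0xd7, sp=0x91
epilogue: pop r1=0x16, sp=0x92
r6 is caller-saved -> body value

REG = 0xe0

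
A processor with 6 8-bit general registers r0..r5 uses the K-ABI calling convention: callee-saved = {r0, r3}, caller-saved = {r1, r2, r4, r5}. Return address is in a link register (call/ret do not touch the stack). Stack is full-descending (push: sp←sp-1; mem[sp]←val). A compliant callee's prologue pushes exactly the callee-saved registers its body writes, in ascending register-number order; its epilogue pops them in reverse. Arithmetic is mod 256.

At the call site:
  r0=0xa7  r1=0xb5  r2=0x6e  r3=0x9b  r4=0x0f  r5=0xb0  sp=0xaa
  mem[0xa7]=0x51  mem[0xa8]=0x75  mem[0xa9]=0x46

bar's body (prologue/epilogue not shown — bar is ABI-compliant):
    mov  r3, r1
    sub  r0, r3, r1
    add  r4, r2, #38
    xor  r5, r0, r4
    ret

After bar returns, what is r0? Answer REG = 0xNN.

REG = 0xa7

prologue: push r0 -> mem[0xa9]=0xa7, sp=0xa9
prologue: push r3 -> mem[0xa8]=0x9b, sp=0xa8
body[0] mov  r3, r1 -> r3=0xb5
body[1] sub  r0, r3, r1 -> r0=0x00
body[2] add  r4, r2, #38 -> r4=0x94
body[3] xor  r5, r0, r4 -> r5=0x94
epilogue: pop r3=0x9b, sp=0xa9
epilogue: pop r0=0xa7, sp=0xaa
r0 is callee-saved -> restored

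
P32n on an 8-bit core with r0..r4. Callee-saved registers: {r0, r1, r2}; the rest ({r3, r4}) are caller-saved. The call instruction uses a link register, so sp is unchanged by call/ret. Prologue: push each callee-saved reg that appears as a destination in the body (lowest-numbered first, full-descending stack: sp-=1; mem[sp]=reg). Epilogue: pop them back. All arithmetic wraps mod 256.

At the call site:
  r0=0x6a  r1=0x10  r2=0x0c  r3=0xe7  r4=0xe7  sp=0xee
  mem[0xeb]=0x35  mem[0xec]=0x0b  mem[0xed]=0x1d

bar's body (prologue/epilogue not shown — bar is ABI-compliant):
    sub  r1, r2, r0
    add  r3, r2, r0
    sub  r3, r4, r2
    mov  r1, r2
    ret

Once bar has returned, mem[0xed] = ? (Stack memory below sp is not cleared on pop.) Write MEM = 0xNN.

MEM = 0x10

prologue: push r1 -> mem[0xed]=0x10, sp=0xed
body[0] sub  r1, r2, r0 -> r1=0xa2
body[1] add  r3, r2, r0 -> r3=0x76
body[2] sub  r3, r4, r2 -> r3=0xdb
body[3] mov  r1, r2 -> r1=0x0c
epilogue: pop r1=0x10, sp=0xee
prologue pushed ['r1'] at ['0xed']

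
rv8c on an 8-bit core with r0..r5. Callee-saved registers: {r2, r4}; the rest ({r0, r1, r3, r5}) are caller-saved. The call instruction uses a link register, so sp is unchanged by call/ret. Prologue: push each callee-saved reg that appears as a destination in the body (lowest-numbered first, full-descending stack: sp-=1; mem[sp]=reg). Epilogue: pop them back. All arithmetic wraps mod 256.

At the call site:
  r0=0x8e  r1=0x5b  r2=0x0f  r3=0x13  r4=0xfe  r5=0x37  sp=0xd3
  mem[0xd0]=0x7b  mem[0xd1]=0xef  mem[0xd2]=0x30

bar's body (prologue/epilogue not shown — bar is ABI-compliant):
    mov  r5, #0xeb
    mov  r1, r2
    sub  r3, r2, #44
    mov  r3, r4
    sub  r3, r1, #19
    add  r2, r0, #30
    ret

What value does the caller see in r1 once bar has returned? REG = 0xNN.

REG = 0x0f

prologue: push r2 → mem[0xd2]=0x0f, sp=0xd2
body[0] mov  r5, #0xeb → r5=0xeb
body[1] mov  r1, r2 → r1=0x0f
body[2] sub  r3, r2, #44 → r3=0xe3
body[3] mov  r3, r4 → r3=0xfe
body[4] sub  r3, r1, #19 → r3=0xfc
body[5] add  r2, r0, #30 → r2=0xac
epilogue: pop r2=0x0f, sp=0xd3
r1 is caller-saved → body value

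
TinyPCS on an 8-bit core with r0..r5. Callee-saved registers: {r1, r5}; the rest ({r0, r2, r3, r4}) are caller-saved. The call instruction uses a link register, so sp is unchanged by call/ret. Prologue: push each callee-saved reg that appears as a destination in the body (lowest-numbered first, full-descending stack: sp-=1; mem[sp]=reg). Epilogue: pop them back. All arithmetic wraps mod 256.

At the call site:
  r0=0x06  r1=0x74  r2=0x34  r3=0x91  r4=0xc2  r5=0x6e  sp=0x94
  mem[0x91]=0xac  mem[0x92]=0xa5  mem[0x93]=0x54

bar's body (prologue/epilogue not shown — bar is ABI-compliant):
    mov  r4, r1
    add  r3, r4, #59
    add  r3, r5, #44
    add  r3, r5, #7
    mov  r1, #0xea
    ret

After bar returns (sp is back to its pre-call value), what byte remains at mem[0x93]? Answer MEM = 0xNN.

MEM = 0x74

prologue: push r1 -> mem[0x93]=0x74, sp=0x93
body[0] mov  r4, r1 -> r4=0x74
body[1] add  r3, r4, #59 -> r3=0xaf
body[2] add  r3, r5, #44 -> r3=0x9a
body[3] add  r3, r5, #7 -> r3=0x75
body[4] mov  r1, #0xea -> r1=0xea
epilogue: pop r1=0x74, sp=0x94
prologue pushed ['r1'] at ['0x93']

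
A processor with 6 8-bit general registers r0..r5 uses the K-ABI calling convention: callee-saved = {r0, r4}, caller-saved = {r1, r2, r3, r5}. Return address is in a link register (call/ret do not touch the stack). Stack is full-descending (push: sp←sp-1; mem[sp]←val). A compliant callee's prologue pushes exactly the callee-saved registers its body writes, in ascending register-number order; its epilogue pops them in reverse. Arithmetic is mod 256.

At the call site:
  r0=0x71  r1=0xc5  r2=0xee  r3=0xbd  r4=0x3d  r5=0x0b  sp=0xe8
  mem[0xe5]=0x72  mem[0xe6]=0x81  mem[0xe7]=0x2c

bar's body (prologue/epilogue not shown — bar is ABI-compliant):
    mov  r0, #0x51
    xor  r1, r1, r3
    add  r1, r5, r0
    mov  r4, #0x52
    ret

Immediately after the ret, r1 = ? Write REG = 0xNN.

prologue: push r0 → mem[0xe7]=0x71, sp=0xe7
prologue: push r4 → mem[0xe6]=0x3d, sp=0xe6
body[0] mov  r0, #0x51 → r0=0x51
body[1] xor  r1, r1, r3 → r1=0x78
body[2] add  r1, r5, r0 → r1=0x5c
body[3] mov  r4, #0x52 → r4=0x52
epilogue: pop r4=0x3d, sp=0xe7
epilogue: pop r0=0x71, sp=0xe8
r1 is caller-saved → body value

REG = 0x5c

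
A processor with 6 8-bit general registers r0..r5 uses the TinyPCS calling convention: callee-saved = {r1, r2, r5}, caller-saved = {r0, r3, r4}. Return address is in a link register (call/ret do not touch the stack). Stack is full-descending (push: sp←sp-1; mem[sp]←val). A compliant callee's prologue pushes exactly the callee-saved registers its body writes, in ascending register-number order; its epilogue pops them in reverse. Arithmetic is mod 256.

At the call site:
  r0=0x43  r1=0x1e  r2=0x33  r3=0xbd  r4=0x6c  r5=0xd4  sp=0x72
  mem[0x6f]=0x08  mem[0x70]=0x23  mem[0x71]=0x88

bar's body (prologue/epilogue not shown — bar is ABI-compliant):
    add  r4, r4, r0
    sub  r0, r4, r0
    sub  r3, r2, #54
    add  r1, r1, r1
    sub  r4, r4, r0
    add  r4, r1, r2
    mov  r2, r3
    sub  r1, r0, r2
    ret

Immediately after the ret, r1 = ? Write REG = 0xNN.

REG = 0x1e

prologue: push r1 -> mem[0x71]=0x1e, sp=0x71
prologue: push r2 -> mem[0x70]=0x33, sp=0x70
body[0] add  r4, r4, r0 -> r4=0xaf
body[1] sub  r0, r4, r0 -> r0=0x6c
body[2] sub  r3, r2, #54 -> r3=0xfd
body[3] add  r1, r1, r1 -> r1=0x3c
body[4] sub  r4, r4, r0 -> r4=0x43
body[5] add  r4, r1, r2 -> r4=0x6f
body[6] mov  r2, r3 -> r2=0xfd
body[7] sub  r1, r0, r2 -> r1=0x6f
epilogue: pop r2=0x33, sp=0x71
epilogue: pop r1=0x1e, sp=0x72
r1 is callee-saved -> restored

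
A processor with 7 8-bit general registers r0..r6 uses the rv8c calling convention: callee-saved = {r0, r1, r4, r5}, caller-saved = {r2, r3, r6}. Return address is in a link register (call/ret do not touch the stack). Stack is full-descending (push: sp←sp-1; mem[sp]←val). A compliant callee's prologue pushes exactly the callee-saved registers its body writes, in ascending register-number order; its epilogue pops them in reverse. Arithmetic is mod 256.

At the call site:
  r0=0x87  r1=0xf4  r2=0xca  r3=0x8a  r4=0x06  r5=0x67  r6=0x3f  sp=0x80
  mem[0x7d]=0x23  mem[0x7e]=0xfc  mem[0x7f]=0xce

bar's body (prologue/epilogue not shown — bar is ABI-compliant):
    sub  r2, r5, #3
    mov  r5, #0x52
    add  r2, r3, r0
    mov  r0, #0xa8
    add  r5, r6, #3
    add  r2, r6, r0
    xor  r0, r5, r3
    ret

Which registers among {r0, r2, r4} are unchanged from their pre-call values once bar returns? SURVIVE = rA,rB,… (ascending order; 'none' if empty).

prologue: push r0 → mem[0x7f]=0x87, sp=0x7f
prologue: push r5 → mem[0x7e]=0x67, sp=0x7e
body[0] sub  r2, r5, #3 → r2=0x64
body[1] mov  r5, #0x52 → r5=0x52
body[2] add  r2, r3, r0 → r2=0x11
body[3] mov  r0, #0xa8 → r0=0xa8
body[4] add  r5, r6, #3 → r5=0x42
body[5] add  r2, r6, r0 → r2=0xe7
body[6] xor  r0, r5, r3 → r0=0xc8
epilogue: pop r5=0x67, sp=0x7f
epilogue: pop r0=0x87, sp=0x80
r0: callee-saved, written=True
r2: caller-saved, written=True
r4: callee-saved, written=False

SURVIVE = r0,r4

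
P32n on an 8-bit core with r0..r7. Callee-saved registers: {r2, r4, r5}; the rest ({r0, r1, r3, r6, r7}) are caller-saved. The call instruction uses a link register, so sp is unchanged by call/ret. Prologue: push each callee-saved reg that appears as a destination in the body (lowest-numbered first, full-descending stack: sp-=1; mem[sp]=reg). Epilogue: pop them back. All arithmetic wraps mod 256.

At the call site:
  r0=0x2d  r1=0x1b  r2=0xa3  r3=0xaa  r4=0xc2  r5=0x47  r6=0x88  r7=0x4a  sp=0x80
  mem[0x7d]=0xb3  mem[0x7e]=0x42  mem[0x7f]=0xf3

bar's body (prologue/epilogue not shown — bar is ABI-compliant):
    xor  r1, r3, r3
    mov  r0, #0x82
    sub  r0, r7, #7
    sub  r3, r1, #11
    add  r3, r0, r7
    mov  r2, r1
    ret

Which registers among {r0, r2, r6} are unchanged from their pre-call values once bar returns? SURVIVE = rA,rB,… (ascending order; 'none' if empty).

prologue: push r2 → mem[0x7f]=0xa3, sp=0x7f
body[0] xor  r1, r3, r3 → r1=0x00
body[1] mov  r0, #0x82 → r0=0x82
body[2] sub  r0, r7, #7 → r0=0x43
body[3] sub  r3, r1, #11 → r3=0xf5
body[4] add  r3, r0, r7 → r3=0x8d
body[5] mov  r2, r1 → r2=0x00
epilogue: pop r2=0xa3, sp=0x80
r0: caller-saved, written=True
r2: callee-saved, written=True
r6: caller-saved, written=False

SURVIVE = r2,r6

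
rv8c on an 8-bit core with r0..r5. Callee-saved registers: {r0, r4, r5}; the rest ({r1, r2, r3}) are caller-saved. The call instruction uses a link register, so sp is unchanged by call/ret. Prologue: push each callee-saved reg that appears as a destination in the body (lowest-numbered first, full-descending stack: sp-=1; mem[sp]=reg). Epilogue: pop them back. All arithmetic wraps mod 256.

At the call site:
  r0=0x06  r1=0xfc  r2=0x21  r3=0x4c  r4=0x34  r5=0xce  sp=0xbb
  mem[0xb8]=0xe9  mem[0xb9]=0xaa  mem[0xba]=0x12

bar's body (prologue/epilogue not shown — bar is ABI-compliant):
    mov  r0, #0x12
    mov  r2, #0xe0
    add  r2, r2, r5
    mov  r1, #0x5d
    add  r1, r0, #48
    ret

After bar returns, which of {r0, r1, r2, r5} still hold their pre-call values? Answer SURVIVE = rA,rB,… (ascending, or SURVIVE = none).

SURVIVE = r0,r5

prologue: push r0 -> mem[0xba]=0x06, sp=0xba
body[0] mov  r0, #0x12 -> r0=0x12
body[1] mov  r2, #0xe0 -> r2=0xe0
body[2] add  r2, r2, r5 -> r2=0xae
body[3] mov  r1, #0x5d -> r1=0x5d
body[4] add  r1, r0, #48 -> r1=0x42
epilogue: pop r0=0x06, sp=0xbb
r0: callee-saved, written=True
r1: caller-saved, written=True
r2: caller-saved, written=True
r5: callee-saved, written=False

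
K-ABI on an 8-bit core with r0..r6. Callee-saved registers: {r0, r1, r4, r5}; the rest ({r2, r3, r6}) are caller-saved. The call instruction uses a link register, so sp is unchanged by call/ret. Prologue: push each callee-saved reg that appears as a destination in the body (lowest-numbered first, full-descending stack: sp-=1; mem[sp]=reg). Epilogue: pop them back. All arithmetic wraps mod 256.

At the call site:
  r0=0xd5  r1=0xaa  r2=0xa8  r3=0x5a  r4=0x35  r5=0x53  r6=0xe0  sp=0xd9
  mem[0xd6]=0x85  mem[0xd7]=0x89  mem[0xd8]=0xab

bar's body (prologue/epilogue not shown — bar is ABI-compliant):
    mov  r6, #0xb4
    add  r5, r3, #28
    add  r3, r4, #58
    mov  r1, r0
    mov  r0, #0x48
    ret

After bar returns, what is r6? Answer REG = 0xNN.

prologue: push r0 -> mem[0xd8]=0xd5, sp=0xd8
prologue: push r1 -> mem[0xd7]=0xaa, sp=0xd7
prologue: push r5 -> mem[0xd6]=0x53, sp=0xd6
body[0] mov  r6, #0xb4 -> r6=0xb4
body[1] add  r5, r3, #28 -> r5=0x76
body[2] add  r3, r4, #58 -> r3=0x6f
body[3] mov  r1, r0 -> r1=0xd5
body[4] mov  r0, #0x48 -> r0=0x48
epilogue: pop r5=0x53, sp=0xd7
epilogue: pop r1=0xaa, sp=0xd8
epilogue: pop r0=0xd5, sp=0xd9
r6 is caller-saved -> body value

REG = 0xb4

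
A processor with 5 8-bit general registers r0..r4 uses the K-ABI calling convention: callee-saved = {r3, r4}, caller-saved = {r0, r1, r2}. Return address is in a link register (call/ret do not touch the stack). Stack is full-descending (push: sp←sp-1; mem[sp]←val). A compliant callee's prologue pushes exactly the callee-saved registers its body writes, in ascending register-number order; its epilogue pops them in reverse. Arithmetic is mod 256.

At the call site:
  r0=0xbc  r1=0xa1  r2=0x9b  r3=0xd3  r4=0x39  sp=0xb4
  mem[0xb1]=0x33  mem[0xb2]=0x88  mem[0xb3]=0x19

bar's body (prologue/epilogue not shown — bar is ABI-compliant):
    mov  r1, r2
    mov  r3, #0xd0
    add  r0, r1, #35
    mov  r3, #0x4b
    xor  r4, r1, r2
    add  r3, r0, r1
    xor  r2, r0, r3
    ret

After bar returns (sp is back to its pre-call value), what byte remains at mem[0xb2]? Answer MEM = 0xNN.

MEM = 0x39

prologue: push r3 → mem[0xb3]=0xd3, sp=0xb3
prologue: push r4 → mem[0xb2]=0x39, sp=0xb2
body[0] mov  r1, r2 → r1=0x9b
body[1] mov  r3, #0xd0 → r3=0xd0
body[2] add  r0, r1, #35 → r0=0xbe
body[3] mov  r3, #0x4b → r3=0x4b
body[4] xor  r4, r1, r2 → r4=0x00
body[5] add  r3, r0, r1 → r3=0x59
body[6] xor  r2, r0, r3 → r2=0xe7
epilogue: pop r4=0x39, sp=0xb3
epilogue: pop r3=0xd3, sp=0xb4
prologue pushed ['r3', 'r4'] at ['0xb3', '0xb2']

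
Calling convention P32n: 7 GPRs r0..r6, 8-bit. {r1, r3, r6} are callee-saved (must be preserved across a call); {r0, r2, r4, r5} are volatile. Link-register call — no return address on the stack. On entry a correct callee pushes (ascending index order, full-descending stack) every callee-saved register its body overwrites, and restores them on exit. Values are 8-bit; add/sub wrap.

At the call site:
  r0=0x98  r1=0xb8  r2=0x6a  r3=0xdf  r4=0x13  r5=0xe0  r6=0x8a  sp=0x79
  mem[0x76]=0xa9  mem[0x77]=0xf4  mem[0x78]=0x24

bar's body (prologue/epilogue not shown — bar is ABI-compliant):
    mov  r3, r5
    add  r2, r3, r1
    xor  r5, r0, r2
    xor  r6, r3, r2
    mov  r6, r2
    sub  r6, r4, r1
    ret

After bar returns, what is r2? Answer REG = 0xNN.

REG = 0x98

prologue: push r3 -> mem[0x78]=0xdf, sp=0x78
prologue: push r6 -> mem[0x77]=0x8a, sp=0x77
body[0] mov  r3, r5 -> r3=0xe0
body[1] add  r2, r3, r1 -> r2=0x98
body[2] xor  r5, r0, r2 -> r5=0x00
body[3] xor  r6, r3, r2 -> r6=0x78
body[4] mov  r6, r2 -> r6=0x98
body[5] sub  r6, r4, r1 -> r6=0x5b
epilogue: pop r6=0x8a, sp=0x78
epilogue: pop r3=0xdf, sp=0x79
r2 is caller-saved -> body value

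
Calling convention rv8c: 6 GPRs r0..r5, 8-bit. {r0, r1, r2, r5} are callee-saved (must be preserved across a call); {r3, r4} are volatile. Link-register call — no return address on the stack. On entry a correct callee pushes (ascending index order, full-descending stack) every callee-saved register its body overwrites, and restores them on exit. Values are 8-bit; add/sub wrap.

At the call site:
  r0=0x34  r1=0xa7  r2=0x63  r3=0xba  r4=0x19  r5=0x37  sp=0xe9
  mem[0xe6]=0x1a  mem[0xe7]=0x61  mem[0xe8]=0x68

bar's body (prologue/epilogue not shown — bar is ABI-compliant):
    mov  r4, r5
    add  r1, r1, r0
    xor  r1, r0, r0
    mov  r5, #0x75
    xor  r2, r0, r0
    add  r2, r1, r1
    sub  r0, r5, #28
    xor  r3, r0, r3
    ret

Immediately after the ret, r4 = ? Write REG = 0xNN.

prologue: push r0 -> mem[0xe8]=0x34, sp=0xe8
prologue: push r1 -> mem[0xe7]=0xa7, sp=0xe7
prologue: push r2 -> mem[0xe6]=0x63, sp=0xe6
prologue: push r5 -> mem[0xe5]=0x37, sp=0xe5
body[0] mov  r4, r5 -> r4=0x37
body[1] add  r1, r1, r0 -> r1=0xdb
body[2] xor  r1, r0, r0 -> r1=0x00
body[3] mov  r5, #0x75 -> r5=0x75
body[4] xor  r2, r0, r0 -> r2=0x00
body[5] add  r2, r1, r1 -> r2=0x00
body[6] sub  r0, r5, #28 -> r0=0x59
body[7] xor  r3, r0, r3 -> r3=0xe3
epilogue: pop r5=0x37, sp=0xe6
epilogue: pop r2=0x63, sp=0xe7
epilogue: pop r1=0xa7, sp=0xe8
epilogue: pop r0=0x34, sp=0xe9
r4 is caller-saved -> body value

REG = 0x37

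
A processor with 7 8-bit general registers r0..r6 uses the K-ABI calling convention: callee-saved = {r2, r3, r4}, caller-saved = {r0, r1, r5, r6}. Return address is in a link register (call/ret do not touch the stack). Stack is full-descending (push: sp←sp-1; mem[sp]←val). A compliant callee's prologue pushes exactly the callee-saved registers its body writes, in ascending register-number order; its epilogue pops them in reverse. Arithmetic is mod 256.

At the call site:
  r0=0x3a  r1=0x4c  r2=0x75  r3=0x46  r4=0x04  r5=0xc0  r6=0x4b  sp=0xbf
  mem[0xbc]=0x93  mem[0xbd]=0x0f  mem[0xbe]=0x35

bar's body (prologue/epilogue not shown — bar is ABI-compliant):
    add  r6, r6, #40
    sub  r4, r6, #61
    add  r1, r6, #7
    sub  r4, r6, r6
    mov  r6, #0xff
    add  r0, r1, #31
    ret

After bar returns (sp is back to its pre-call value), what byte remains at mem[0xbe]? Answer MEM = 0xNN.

prologue: push r4 → mem[0xbe]=0x04, sp=0xbe
body[0] add  r6, r6, #40 → r6=0x73
body[1] sub  r4, r6, #61 → r4=0x36
body[2] add  r1, r6, #7 → r1=0x7a
body[3] sub  r4, r6, r6 → r4=0x00
body[4] mov  r6, #0xff → r6=0xff
body[5] add  r0, r1, #31 → r0=0x99
epilogue: pop r4=0x04, sp=0xbf
prologue pushed ['r4'] at ['0xbe']

MEM = 0x04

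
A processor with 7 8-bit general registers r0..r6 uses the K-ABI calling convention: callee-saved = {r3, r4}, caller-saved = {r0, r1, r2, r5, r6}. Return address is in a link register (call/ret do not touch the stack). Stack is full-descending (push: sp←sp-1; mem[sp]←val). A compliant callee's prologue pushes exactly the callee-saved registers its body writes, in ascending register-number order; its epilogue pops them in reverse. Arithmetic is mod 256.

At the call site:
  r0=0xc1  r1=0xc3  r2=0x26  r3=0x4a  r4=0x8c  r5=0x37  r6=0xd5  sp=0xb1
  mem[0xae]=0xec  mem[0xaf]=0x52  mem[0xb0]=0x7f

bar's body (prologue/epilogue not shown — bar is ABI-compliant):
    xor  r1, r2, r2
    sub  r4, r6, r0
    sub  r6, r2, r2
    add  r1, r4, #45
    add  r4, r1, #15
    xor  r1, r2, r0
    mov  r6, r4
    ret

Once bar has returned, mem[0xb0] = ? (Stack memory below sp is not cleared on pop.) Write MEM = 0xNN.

prologue: push r4 -> mem[0xb0]=0x8c, sp=0xb0
body[0] xor  r1, r2, r2 -> r1=0x00
body[1] sub  r4, r6, r0 -> r4=0x14
body[2] sub  r6, r2, r2 -> r6=0x00
body[3] add  r1, r4, #45 -> r1=0x41
body[4] add  r4, r1, #15 -> r4=0x50
body[5] xor  r1, r2, r0 -> r1=0xe7
body[6] mov  r6, r4 -> r6=0x50
epilogue: pop r4=0x8c, sp=0xb1
prologue pushed ['r4'] at ['0xb0']

MEM = 0x8c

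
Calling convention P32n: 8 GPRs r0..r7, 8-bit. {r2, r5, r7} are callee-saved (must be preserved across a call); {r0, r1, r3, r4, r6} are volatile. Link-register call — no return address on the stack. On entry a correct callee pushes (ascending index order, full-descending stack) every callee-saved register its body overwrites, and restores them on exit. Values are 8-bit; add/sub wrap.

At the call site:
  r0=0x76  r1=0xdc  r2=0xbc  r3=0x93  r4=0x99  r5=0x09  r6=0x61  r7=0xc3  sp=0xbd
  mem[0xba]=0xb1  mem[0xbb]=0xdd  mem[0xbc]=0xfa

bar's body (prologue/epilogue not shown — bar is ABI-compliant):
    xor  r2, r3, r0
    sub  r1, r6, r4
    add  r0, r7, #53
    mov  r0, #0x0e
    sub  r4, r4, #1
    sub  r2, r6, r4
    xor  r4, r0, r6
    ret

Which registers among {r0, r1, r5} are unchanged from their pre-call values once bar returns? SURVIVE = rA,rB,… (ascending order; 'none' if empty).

prologue: push r2 -> mem[0xbc]=0xbc, sp=0xbc
body[0] xor  r2, r3, r0 -> r2=0xe5
body[1] sub  r1, r6, r4 -> r1=0xc8
body[2] add  r0, r7, #53 -> r0=0xf8
body[3] mov  r0, #0x0e -> r0=0x0e
body[4] sub  r4, r4, #1 -> r4=0x98
body[5] sub  r2, r6, r4 -> r2=0xc9
body[6] xor  r4, r0, r6 -> r4=0x6f
epilogue: pop r2=0xbc, sp=0xbd
r0: caller-saved, written=True
r1: caller-saved, written=True
r5: callee-saved, written=False

SURVIVE = r5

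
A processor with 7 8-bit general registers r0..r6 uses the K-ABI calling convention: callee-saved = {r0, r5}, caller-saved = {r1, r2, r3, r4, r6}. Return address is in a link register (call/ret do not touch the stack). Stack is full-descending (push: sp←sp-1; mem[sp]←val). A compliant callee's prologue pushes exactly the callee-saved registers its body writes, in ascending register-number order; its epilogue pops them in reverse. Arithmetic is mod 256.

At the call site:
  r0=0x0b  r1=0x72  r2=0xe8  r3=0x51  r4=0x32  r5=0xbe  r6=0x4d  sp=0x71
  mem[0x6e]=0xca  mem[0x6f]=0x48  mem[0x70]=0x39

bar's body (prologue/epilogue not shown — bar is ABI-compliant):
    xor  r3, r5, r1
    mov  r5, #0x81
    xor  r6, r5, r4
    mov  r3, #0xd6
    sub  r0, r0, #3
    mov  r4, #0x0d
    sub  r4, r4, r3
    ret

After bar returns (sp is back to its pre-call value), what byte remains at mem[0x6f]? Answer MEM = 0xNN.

prologue: push r0 -> mem[0x70]=0x0b, sp=0x70
prologue: push r5 -> mem[0x6f]=0xbe, sp=0x6f
body[0] xor  r3, r5, r1 -> r3=0xcc
body[1] mov  r5, #0x81 -> r5=0x81
body[2] xor  r6, r5, r4 -> r6=0xb3
body[3] mov  r3, #0xd6 -> r3=0xd6
body[4] sub  r0, r0, #3 -> r0=0x08
body[5] mov  r4, #0x0d -> r4=0x0d
body[6] sub  r4, r4, r3 -> r4=0x37
epilogue: pop r5=0xbe, sp=0x70
epilogue: pop r0=0x0b, sp=0x71
prologue pushed ['r0', 'r5'] at ['0x70', '0x6f']

MEM = 0xbe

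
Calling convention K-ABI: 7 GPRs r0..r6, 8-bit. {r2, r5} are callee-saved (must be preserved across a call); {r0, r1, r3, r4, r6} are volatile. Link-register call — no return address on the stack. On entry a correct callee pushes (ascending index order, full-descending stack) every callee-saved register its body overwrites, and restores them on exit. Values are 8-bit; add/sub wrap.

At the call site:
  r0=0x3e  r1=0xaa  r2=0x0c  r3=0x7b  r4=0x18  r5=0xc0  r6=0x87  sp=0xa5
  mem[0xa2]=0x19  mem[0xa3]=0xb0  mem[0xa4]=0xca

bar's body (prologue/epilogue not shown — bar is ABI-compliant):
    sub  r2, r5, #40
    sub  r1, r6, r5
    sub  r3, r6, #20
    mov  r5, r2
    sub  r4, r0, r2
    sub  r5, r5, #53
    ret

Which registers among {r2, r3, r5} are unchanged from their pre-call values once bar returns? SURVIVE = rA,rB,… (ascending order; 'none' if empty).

SURVIVE = r2,r5

prologue: push r2 → mem[0xa4]=0x0c, sp=0xa4
prologue: push r5 → mem[0xa3]=0xc0, sp=0xa3
body[0] sub  r2, r5, #40 → r2=0x98
body[1] sub  r1, r6, r5 → r1=0xc7
body[2] sub  r3, r6, #20 → r3=0x73
body[3] mov  r5, r2 → r5=0x98
body[4] sub  r4, r0, r2 → r4=0xa6
body[5] sub  r5, r5, #53 → r5=0x63
epilogue: pop r5=0xc0, sp=0xa4
epilogue: pop r2=0x0c, sp=0xa5
r2: callee-saved, written=True
r3: caller-saved, written=True
r5: callee-saved, written=True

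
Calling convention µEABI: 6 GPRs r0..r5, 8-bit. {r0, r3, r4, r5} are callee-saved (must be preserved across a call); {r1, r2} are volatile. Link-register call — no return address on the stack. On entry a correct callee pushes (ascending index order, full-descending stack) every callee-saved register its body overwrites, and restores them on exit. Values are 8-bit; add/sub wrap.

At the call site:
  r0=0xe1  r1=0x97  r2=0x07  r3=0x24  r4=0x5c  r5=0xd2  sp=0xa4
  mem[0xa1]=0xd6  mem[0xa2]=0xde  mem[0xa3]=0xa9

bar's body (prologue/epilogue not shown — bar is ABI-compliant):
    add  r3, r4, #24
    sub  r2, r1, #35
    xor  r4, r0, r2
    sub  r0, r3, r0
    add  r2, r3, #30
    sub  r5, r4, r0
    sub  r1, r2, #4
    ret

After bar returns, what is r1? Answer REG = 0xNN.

prologue: push r0 → mem[0xa3]=0xe1, sp=0xa3
prologue: push r3 → mem[0xa2]=0x24, sp=0xa2
prologue: push r4 → mem[0xa1]=0x5c, sp=0xa1
prologue: push r5 → mem[0xa0]=0xd2, sp=0xa0
body[0] add  r3, r4, #24 → r3=0x74
body[1] sub  r2, r1, #35 → r2=0x74
body[2] xor  r4, r0, r2 → r4=0x95
body[3] sub  r0, r3, r0 → r0=0x93
body[4] add  r2, r3, #30 → r2=0x92
body[5] sub  r5, r4, r0 → r5=0x02
body[6] sub  r1, r2, #4 → r1=0x8e
epilogue: pop r5=0xd2, sp=0xa1
epilogue: pop r4=0x5c, sp=0xa2
epilogue: pop r3=0x24, sp=0xa3
epilogue: pop r0=0xe1, sp=0xa4
r1 is caller-saved → body value

REG = 0x8e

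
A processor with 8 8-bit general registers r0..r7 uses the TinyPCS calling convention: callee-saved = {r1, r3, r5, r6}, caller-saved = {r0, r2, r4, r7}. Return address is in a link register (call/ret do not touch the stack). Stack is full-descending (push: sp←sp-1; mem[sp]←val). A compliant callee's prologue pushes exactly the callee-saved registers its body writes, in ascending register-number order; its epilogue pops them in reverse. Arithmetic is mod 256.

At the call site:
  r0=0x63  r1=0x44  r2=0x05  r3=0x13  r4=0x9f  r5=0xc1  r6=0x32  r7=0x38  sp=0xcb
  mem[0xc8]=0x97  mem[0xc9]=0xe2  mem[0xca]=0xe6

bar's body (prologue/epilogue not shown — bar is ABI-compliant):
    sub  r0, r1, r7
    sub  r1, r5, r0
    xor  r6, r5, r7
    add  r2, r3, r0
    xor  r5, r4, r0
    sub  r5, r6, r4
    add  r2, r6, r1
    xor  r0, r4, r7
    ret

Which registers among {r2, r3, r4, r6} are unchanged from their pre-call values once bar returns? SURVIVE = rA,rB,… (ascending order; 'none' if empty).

prologue: push r1 → mem[0xca]=0x44, sp=0xca
prologue: push r5 → mem[0xc9]=0xc1, sp=0xc9
prologue: push r6 → mem[0xc8]=0x32, sp=0xc8
body[0] sub  r0, r1, r7 → r0=0x0c
body[1] sub  r1, r5, r0 → r1=0xb5
body[2] xor  r6, r5, r7 → r6=0xf9
body[3] add  r2, r3, r0 → r2=0x1f
body[4] xor  r5, r4, r0 → r5=0x93
body[5] sub  r5, r6, r4 → r5=0x5a
body[6] add  r2, r6, r1 → r2=0xae
body[7] xor  r0, r4, r7 → r0=0xa7
epilogue: pop r6=0x32, sp=0xc9
epilogue: pop r5=0xc1, sp=0xca
epilogue: pop r1=0x44, sp=0xcb
r2: caller-saved, written=True
r3: callee-saved, written=False
r4: caller-saved, written=False
r6: callee-saved, written=True

SURVIVE = r3,r4,r6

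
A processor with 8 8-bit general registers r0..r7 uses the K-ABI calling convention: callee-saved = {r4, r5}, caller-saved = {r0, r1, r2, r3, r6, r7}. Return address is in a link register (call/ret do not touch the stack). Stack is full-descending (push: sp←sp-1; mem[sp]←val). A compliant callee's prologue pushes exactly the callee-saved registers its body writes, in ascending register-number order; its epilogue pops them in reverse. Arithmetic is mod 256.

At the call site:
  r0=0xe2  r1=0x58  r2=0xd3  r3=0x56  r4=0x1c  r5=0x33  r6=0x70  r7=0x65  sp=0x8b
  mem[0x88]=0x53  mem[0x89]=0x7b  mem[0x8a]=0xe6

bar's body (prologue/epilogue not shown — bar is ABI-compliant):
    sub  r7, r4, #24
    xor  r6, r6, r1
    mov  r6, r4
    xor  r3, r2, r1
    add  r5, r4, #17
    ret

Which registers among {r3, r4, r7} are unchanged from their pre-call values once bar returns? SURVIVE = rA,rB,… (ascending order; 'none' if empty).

prologue: push r5 → mem[0x8a]=0x33, sp=0x8a
body[0] sub  r7, r4, #24 → r7=0x04
body[1] xor  r6, r6, r1 → r6=0x28
body[2] mov  r6, r4 → r6=0x1c
body[3] xor  r3, r2, r1 → r3=0x8b
body[4] add  r5, r4, #17 → r5=0x2d
epilogue: pop r5=0x33, sp=0x8b
r3: caller-saved, written=True
r4: callee-saved, written=False
r7: caller-saved, written=True

SURVIVE = r4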